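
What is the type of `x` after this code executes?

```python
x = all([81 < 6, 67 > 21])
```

all() returns bool

bool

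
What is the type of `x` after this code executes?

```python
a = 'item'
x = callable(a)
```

callable() returns bool

bool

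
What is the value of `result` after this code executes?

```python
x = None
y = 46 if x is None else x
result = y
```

x = None; y = 46; result = 46

46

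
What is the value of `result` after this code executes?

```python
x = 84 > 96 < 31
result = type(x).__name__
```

x is bool; result = 'bool'

'bool'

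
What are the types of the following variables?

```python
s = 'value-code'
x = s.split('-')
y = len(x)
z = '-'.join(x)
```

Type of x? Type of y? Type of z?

str.split() returns list; len() returns int; str.join() returns str

list, int, str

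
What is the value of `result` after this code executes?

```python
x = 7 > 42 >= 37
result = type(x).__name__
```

x is bool; result = 'bool'

'bool'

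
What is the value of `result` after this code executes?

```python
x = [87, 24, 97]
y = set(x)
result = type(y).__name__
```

x is list; y is set; result = 'set'

'set'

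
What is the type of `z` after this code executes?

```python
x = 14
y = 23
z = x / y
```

int / int = float

float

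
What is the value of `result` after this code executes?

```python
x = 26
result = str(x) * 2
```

x = 26; result = '2626'

'2626'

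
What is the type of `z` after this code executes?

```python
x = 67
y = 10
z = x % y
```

int % int = int

int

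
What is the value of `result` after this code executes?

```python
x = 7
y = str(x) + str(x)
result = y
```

x = 7; y = '77'; result = '77'

'77'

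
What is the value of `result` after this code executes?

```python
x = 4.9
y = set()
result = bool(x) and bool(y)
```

x = 4.9; y = set(); result = False

False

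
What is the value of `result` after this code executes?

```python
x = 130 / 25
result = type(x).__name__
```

x is float; result = 'float'

'float'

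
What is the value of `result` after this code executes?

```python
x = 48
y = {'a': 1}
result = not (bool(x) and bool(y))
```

x = 48; y = {'a': 1}; result = False

False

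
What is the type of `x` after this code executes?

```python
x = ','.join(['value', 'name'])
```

str.join() returns str

str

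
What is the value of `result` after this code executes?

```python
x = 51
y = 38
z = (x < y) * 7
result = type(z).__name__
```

x is int; y is int; z is int; result = 'int'

'int'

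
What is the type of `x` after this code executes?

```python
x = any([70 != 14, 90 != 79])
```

any() returns bool

bool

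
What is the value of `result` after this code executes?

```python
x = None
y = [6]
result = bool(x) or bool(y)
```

x = None; y = [6]; result = True

True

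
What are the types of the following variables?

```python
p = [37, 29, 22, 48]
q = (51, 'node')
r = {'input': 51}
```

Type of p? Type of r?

p is assigned a list literal (square brackets); r is assigned a dict literal ({key: value})

list, dict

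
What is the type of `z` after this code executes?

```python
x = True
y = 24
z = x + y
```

bool + int = int (bool is subclass of int)

int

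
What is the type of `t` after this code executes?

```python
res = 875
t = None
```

None has type NoneType

NoneType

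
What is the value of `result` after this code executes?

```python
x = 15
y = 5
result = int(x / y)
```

x = 15; y = 5; result = 3

3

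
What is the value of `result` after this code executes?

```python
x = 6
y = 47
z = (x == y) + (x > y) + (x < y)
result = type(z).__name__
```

x is int; y is int; z is int; result = 'int'

'int'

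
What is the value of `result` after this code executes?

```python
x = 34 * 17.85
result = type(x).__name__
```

x is float; result = 'float'

'float'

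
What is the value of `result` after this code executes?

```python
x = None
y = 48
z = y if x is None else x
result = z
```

x = None; y = 48; z = 48; result = 48

48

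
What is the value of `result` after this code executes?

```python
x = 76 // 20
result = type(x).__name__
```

x is int; result = 'int'

'int'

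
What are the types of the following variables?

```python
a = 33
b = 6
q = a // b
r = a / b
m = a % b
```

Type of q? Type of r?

// returns int; / returns float

int, float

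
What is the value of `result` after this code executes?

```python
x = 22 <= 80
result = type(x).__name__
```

x is bool; result = 'bool'

'bool'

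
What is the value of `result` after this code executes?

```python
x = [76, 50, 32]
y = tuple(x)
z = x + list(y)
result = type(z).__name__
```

x is list; y is tuple; z is list; result = 'list'

'list'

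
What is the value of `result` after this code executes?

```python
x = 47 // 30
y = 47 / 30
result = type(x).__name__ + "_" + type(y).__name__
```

x is int; y is float; result = 'int_float'

'int_float'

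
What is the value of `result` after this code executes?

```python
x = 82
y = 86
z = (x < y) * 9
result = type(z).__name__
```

x is int; y is int; z is int; result = 'int'

'int'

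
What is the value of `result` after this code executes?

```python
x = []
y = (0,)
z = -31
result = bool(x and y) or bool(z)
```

x = []; y = (0,); z = -31; result = True

True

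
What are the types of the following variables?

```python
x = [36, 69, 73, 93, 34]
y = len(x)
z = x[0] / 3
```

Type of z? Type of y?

int / int = float; len() returns int

float, int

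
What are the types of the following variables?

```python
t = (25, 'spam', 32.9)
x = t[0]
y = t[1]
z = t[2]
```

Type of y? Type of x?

tuple[1] is str; tuple[0] is int

str, int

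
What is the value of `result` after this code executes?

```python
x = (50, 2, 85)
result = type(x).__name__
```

x is tuple; result = 'tuple'

'tuple'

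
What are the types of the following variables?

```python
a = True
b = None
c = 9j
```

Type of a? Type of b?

a is assigned the constant True, which has type bool; b is assigned None, whose type is NoneType

bool, NoneType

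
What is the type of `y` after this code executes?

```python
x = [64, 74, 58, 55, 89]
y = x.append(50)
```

list.append() returns None (mutates in place)

NoneType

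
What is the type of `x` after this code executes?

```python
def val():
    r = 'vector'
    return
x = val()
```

Bare return returns None

NoneType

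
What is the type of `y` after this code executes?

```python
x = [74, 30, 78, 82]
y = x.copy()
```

list.copy() returns list

list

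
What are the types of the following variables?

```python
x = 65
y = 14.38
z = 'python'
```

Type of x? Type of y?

x is assigned a bare integer (no decimal point), so it is an int; y is assigned a number with a decimal point, so it is a float

int, float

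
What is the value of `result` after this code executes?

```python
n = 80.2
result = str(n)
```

n = 80.2; result = '80.2'

'80.2'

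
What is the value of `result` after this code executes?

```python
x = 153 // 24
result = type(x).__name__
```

x is int; result = 'int'

'int'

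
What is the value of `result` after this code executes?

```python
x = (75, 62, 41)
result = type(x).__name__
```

x is tuple; result = 'tuple'

'tuple'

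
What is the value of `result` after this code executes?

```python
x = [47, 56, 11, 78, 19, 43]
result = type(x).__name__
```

x is list; result = 'list'

'list'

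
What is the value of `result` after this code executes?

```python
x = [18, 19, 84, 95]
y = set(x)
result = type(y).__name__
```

x is list; y is set; result = 'set'

'set'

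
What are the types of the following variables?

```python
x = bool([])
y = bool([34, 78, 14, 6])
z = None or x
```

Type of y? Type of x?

bool() returns bool; bool() returns bool

bool, bool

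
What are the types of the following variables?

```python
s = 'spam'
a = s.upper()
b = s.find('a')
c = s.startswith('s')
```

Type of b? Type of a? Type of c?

find() returns int; upper() returns str; startswith() returns bool

int, str, bool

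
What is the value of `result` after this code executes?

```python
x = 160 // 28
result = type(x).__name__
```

x is int; result = 'int'

'int'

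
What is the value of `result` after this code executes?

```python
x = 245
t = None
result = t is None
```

x = 245; t = None; result = True

True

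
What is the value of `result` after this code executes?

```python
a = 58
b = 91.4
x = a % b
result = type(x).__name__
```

a is int; b is float; x is float; result = 'float'

'float'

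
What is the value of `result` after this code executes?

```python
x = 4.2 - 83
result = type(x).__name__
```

x is float; result = 'float'

'float'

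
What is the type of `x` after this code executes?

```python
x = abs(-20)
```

abs() of int returns int

int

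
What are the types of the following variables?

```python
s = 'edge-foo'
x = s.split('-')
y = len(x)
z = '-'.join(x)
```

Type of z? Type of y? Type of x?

str.join() returns str; len() returns int; str.split() returns list

str, int, list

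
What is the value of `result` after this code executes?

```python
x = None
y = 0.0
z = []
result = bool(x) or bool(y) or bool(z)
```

x = None; y = 0.0; z = []; result = False

False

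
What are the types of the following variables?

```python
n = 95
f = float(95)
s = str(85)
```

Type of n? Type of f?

n is assigned a bare integer (no decimal point), so it is an int; f is assigned the result of calling float(), which returns a float

int, float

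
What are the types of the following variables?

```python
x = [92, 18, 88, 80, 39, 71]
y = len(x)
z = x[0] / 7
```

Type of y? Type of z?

len() returns int; int / int = float

int, float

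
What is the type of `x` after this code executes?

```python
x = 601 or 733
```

'or' returns first truthy value (int)

int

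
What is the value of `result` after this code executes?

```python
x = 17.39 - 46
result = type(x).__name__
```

x is float; result = 'float'

'float'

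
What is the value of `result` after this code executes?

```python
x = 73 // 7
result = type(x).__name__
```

x is int; result = 'int'

'int'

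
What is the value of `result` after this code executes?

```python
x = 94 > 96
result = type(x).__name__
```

x is bool; result = 'bool'

'bool'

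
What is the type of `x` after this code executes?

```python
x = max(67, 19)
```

max() of ints returns int

int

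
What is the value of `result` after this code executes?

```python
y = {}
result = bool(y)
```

y = {}; result = False

False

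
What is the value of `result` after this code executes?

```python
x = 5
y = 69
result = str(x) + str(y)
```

x = 5; y = 69; result = '569'

'569'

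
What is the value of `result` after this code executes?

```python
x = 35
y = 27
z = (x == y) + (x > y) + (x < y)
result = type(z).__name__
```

x is int; y is int; z is int; result = 'int'

'int'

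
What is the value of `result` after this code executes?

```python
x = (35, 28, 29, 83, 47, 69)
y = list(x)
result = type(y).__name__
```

x is tuple; y is list; result = 'list'

'list'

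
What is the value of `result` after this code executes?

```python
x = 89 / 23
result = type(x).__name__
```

x is float; result = 'float'

'float'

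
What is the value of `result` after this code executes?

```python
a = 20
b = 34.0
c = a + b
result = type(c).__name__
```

a is int; b is float; c is float; result = 'float'

'float'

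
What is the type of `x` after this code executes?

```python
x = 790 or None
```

'or' returns first truthy value

int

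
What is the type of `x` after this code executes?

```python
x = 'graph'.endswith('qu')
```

str.endswith() returns bool

bool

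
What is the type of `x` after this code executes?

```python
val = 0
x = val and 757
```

'and' returns first falsy value (0 is int)

int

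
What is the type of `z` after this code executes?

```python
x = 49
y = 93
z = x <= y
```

Comparison returns bool

bool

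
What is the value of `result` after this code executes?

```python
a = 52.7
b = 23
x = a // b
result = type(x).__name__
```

a is float; b is int; x is float; result = 'float'

'float'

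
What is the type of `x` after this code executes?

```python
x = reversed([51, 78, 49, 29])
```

reversed() on a list returns list_reverseiterator

list_reverseiterator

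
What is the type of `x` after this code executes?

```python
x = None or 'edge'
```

'or' with None returns the other truthy value (str)

str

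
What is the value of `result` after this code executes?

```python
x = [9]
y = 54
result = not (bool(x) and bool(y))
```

x = [9]; y = 54; result = False

False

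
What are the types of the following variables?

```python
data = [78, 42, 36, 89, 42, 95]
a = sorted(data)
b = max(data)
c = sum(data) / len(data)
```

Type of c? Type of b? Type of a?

int / int = float; max of ints returns int; sorted() returns list

float, int, list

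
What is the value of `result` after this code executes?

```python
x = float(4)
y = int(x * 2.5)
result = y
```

x = 4.0; y = 10; result = 10

10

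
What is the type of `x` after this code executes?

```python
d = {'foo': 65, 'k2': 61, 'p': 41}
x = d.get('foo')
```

dict.get() returns value type when found

int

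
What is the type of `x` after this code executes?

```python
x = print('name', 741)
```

print() returns None

NoneType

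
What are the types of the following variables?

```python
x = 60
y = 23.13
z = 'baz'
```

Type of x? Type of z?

x is assigned a bare integer (no decimal point), so it is an int; z is assigned a quoted string literal, so it is a str

int, str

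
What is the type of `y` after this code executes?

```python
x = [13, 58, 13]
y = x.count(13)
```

list.count() returns int

int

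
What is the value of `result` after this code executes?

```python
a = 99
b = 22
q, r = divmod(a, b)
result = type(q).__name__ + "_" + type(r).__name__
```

a is int; b is int; q is int; r is int; result = 'int_int'

'int_int'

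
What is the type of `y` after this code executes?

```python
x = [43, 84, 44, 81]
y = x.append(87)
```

list.append() returns None (mutates in place)

NoneType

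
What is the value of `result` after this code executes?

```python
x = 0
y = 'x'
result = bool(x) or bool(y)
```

x = 0; y = 'x'; result = True

True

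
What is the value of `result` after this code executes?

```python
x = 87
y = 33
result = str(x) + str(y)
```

x = 87; y = 33; result = '8733'

'8733'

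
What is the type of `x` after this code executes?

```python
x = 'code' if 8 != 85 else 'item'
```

Both branches of conditional are str

str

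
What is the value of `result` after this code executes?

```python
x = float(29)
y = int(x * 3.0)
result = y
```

x = 29.0; y = 87; result = 87

87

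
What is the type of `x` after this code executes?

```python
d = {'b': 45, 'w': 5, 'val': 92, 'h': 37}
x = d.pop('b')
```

dict.pop() returns the value

int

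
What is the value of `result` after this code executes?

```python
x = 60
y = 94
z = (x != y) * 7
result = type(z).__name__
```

x is int; y is int; z is int; result = 'int'

'int'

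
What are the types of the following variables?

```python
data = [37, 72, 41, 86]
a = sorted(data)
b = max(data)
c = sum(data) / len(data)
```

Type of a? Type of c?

sorted() returns list; int / int = float

list, float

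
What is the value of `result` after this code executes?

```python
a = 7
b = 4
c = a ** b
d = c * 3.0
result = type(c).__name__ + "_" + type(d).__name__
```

a is int; b is int; c is int; d is float; result = 'int_float'

'int_float'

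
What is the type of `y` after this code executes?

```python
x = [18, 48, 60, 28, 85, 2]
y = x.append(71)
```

list.append() returns None (mutates in place)

NoneType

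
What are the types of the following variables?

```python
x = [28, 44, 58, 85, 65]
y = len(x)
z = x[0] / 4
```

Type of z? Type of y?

int / int = float; len() returns int

float, int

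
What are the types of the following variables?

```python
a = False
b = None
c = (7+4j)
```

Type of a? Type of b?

a is assigned the constant False, which has type bool; b is assigned None, whose type is NoneType

bool, NoneType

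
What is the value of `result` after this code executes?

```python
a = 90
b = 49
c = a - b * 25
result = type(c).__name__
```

a is int; b is int; c is int; result = 'int'

'int'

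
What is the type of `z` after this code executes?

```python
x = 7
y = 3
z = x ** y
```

positive int ** positive int = int

int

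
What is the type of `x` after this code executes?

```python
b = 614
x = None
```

None has type NoneType

NoneType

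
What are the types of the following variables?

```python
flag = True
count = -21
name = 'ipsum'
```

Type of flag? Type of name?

flag is assigned the constant True, which has type bool; name is assigned a quoted string literal, so it is a str

bool, str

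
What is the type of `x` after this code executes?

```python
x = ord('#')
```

ord() returns int (code point)

int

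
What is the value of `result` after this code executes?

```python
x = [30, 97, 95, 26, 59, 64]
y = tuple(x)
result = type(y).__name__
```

x is list; y is tuple; result = 'tuple'

'tuple'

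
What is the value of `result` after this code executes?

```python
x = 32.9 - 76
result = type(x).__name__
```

x is float; result = 'float'

'float'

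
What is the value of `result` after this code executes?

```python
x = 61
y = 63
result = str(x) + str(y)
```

x = 61; y = 63; result = '6163'

'6163'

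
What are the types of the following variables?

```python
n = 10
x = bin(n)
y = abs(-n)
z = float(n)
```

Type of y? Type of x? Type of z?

abs() of int returns int; bin() returns str; float() returns float

int, str, float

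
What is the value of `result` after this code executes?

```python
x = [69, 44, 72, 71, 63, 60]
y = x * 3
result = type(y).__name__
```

x is list; y is list; result = 'list'

'list'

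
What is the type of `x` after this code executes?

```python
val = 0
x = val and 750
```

'and' returns first falsy value (0 is int)

int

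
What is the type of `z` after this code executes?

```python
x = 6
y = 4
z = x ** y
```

positive int ** positive int = int

int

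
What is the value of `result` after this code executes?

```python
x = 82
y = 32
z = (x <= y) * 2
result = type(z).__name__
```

x is int; y is int; z is int; result = 'int'

'int'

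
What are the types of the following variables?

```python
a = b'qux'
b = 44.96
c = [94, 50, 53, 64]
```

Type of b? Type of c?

b is assigned a number with a decimal point, so it is a float; c is assigned a list literal (square brackets)

float, list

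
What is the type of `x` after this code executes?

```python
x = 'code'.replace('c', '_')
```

str.replace() returns str

str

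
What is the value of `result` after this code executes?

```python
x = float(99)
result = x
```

x = 99.0; result = 99.0

99.0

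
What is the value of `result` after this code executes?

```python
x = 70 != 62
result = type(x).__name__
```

x is bool; result = 'bool'

'bool'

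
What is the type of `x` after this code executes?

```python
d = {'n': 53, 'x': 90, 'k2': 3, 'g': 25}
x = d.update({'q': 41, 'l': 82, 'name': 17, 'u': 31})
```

dict.update() returns None

NoneType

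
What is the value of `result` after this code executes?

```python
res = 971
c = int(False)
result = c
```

res = 971; c = 0; result = 0

0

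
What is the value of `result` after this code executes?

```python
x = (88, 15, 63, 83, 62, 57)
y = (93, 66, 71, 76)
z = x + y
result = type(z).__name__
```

x is tuple; y is tuple; z is tuple; result = 'tuple'

'tuple'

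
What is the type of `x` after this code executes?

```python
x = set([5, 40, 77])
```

set() constructor returns set

set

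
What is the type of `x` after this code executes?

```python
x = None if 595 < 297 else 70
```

595 < 297 is False, so the else branch is taken

int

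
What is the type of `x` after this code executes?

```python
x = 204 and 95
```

'and' with truthy values returns last operand (int)

int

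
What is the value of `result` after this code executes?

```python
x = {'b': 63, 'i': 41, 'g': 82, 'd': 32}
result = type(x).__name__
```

x is dict; result = 'dict'

'dict'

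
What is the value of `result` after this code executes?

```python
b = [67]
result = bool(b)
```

b = [67]; result = True

True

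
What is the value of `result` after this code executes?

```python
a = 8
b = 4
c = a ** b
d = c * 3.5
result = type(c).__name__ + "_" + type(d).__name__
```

a is int; b is int; c is int; d is float; result = 'int_float'

'int_float'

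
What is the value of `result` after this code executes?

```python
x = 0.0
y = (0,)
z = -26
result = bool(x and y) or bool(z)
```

x = 0.0; y = (0,); z = -26; result = True

True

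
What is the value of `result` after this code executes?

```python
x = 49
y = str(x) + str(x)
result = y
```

x = 49; y = '4949'; result = '4949'

'4949'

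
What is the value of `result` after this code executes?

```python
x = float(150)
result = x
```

x = 150.0; result = 150.0

150.0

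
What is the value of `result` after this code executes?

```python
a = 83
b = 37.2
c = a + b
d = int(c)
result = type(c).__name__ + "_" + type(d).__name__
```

a is int; b is float; c is float; d is int; result = 'float_int'

'float_int'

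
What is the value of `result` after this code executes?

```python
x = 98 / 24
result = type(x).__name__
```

x is float; result = 'float'

'float'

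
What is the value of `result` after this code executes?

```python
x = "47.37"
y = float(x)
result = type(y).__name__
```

x is str; y is float; result = 'float'

'float'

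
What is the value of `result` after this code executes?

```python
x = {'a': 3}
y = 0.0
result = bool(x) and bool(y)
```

x = {'a': 3}; y = 0.0; result = False

False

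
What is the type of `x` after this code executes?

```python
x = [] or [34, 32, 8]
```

'or' returns first truthy value (list)

list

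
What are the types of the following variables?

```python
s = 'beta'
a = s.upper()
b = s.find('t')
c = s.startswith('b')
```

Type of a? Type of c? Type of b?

upper() returns str; startswith() returns bool; find() returns int

str, bool, int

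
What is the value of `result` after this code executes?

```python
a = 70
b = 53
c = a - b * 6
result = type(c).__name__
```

a is int; b is int; c is int; result = 'int'

'int'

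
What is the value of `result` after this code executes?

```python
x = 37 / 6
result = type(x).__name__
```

x is float; result = 'float'

'float'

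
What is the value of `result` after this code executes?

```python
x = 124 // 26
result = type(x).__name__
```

x is int; result = 'int'

'int'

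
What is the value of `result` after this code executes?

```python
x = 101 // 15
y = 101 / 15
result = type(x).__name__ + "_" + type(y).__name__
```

x is int; y is float; result = 'int_float'

'int_float'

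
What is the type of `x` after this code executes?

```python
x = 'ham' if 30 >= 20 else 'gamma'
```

Both branches of conditional are str

str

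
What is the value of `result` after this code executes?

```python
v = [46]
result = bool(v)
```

v = [46]; result = True

True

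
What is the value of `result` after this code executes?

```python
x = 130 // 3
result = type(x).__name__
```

x is int; result = 'int'

'int'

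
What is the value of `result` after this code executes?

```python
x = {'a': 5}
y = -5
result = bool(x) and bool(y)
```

x = {'a': 5}; y = -5; result = True

True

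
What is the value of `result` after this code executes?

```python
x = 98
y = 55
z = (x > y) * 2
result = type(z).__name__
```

x is int; y is int; z is int; result = 'int'

'int'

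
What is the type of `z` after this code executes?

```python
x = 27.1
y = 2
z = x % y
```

float % int = float

float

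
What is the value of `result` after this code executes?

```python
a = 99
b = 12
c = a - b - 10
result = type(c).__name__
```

a is int; b is int; c is int; result = 'int'

'int'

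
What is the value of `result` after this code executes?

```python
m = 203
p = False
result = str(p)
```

m = 203; p = False; result = 'False'

'False'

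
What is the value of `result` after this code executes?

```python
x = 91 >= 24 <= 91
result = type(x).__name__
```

x is bool; result = 'bool'

'bool'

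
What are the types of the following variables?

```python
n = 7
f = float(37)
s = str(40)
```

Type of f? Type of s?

f is assigned the result of calling float(), which returns a float; s is assigned the result of calling str(), which returns a str

float, str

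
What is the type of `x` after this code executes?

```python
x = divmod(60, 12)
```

divmod() returns tuple of (quotient, remainder)

tuple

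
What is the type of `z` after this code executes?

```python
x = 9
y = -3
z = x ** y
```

int ** negative = float

float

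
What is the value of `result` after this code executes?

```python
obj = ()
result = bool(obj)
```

obj = (); result = False

False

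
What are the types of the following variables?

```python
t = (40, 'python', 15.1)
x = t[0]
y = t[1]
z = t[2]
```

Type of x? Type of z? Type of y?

tuple[0] is int; tuple[2] is float; tuple[1] is str

int, float, str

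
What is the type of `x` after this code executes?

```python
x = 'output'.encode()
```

str.encode() returns bytes

bytes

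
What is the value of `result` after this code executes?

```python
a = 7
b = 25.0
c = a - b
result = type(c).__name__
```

a is int; b is float; c is float; result = 'float'

'float'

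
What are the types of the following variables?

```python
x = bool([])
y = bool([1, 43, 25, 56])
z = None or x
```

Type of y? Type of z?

bool() returns bool; None or bool returns the bool

bool, bool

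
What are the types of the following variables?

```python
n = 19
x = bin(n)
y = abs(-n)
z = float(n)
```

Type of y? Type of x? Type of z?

abs() of int returns int; bin() returns str; float() returns float

int, str, float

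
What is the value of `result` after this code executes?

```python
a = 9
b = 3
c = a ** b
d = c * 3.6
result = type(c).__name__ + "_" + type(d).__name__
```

a is int; b is int; c is int; d is float; result = 'int_float'

'int_float'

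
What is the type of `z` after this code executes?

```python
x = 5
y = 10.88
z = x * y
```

int * float = float

float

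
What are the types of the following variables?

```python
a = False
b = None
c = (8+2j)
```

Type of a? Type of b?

a is assigned the constant False, which has type bool; b is assigned None, whose type is NoneType

bool, NoneType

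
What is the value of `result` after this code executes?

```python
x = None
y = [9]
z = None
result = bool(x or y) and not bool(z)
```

x = None; y = [9]; z = None; result = True

True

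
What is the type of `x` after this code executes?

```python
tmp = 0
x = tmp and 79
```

'and' returns first falsy value (0 is int)

int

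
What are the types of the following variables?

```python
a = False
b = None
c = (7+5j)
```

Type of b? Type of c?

b is assigned None, whose type is NoneType; c is assigned (7+5j), an int plus an imaginary literal (j suffix), which evaluates to complex

NoneType, complex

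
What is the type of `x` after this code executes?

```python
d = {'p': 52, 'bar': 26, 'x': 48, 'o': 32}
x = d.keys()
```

.keys() returns dict_keys view

dict_keys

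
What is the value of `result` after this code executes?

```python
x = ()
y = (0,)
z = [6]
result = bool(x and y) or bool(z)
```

x = (); y = (0,); z = [6]; result = True

True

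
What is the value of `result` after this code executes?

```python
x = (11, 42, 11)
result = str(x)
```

x = (11, 42, 11); result = '(11, 42, 11)'

'(11, 42, 11)'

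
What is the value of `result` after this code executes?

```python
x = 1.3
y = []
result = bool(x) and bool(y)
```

x = 1.3; y = []; result = False

False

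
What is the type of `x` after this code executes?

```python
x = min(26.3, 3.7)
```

min() of floats returns float

float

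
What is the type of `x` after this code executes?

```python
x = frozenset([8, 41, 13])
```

frozenset() returns frozenset

frozenset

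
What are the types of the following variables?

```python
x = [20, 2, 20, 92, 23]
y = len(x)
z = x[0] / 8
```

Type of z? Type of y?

int / int = float; len() returns int

float, int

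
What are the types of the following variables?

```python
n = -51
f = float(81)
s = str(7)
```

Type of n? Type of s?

n is assigned a bare integer (no decimal point), so it is an int; s is assigned the result of calling str(), which returns a str

int, str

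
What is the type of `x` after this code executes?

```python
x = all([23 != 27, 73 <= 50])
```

all() returns bool

bool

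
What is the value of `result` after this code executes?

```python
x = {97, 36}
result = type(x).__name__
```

x is set; result = 'set'

'set'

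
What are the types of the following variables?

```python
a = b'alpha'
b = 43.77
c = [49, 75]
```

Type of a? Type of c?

a is assigned a bytes literal (b'...' prefix); c is assigned a list literal (square brackets)

bytes, list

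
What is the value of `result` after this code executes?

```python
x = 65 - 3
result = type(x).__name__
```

x is int; result = 'int'

'int'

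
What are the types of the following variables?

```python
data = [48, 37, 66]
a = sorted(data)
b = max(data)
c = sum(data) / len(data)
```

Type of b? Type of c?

max of ints returns int; int / int = float

int, float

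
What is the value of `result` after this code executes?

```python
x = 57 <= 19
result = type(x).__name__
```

x is bool; result = 'bool'

'bool'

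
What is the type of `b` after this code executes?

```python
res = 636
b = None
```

None has type NoneType

NoneType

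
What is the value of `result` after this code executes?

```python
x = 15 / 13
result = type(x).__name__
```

x is float; result = 'float'

'float'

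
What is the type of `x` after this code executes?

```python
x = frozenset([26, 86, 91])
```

frozenset() returns frozenset

frozenset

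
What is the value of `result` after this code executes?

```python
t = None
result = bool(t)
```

t = None; result = False

False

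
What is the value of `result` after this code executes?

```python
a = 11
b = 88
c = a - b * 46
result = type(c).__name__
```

a is int; b is int; c is int; result = 'int'

'int'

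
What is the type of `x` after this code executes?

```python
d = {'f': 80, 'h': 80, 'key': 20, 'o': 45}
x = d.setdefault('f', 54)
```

dict.setdefault() returns the (existing or default) value

int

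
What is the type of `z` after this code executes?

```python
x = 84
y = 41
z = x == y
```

Comparison returns bool

bool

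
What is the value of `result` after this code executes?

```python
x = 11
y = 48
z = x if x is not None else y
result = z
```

x = 11; y = 48; z = 11; result = 11

11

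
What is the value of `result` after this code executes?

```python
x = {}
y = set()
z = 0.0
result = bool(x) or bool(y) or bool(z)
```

x = {}; y = set(); z = 0.0; result = False

False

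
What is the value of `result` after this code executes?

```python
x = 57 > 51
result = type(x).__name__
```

x is bool; result = 'bool'

'bool'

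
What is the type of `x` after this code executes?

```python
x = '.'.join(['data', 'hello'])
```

str.join() returns str

str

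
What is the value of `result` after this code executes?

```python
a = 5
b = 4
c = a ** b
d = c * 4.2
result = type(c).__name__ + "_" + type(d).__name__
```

a is int; b is int; c is int; d is float; result = 'int_float'

'int_float'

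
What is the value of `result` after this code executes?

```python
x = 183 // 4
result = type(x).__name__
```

x is int; result = 'int'

'int'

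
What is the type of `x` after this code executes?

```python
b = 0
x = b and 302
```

'and' returns first falsy value (0 is int)

int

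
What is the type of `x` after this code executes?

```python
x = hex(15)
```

hex() returns str representation

str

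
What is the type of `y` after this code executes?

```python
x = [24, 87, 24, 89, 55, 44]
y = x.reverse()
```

list.reverse() returns None

NoneType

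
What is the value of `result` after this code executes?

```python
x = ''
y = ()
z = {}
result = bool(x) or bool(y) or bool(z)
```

x = ''; y = (); z = {}; result = False

False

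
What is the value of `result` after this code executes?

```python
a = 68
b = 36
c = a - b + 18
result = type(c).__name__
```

a is int; b is int; c is int; result = 'int'

'int'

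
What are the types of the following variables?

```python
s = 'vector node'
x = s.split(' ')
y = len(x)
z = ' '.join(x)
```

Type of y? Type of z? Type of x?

len() returns int; str.join() returns str; str.split() returns list

int, str, list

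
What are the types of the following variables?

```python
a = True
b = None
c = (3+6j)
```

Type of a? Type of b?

a is assigned the constant True, which has type bool; b is assigned None, whose type is NoneType

bool, NoneType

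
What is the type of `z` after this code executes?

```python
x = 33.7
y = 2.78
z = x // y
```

float // float = float

float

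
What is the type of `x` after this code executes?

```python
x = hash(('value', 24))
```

hash() returns int

int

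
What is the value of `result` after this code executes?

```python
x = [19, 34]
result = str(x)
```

x = [19, 34]; result = '[19, 34]'

'[19, 34]'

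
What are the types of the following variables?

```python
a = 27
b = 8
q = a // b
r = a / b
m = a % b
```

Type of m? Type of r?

% of ints returns int; / returns float

int, float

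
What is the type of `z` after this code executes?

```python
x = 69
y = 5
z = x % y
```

int % int = int

int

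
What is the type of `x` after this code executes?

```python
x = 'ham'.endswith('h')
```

str.endswith() returns bool

bool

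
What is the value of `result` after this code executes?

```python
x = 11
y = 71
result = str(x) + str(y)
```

x = 11; y = 71; result = '1171'

'1171'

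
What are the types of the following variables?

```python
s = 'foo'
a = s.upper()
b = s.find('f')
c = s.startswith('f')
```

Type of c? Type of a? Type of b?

startswith() returns bool; upper() returns str; find() returns int

bool, str, int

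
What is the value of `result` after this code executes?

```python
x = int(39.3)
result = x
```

x = 39; result = 39

39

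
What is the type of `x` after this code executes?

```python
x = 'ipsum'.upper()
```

str.upper() returns str

str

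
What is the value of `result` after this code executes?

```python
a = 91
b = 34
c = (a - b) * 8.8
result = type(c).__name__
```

a is int; b is int; c is float; result = 'float'

'float'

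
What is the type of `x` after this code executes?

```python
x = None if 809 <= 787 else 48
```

809 <= 787 is False, so the else branch is taken

int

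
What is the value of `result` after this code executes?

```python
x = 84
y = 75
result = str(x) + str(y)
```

x = 84; y = 75; result = '8475'

'8475'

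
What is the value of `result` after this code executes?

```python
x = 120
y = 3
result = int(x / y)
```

x = 120; y = 3; result = 40

40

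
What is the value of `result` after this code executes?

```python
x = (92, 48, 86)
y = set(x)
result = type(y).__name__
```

x is tuple; y is set; result = 'set'

'set'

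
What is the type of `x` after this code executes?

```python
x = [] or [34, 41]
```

'or' returns first truthy value (list)

list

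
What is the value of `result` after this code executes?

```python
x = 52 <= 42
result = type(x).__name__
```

x is bool; result = 'bool'

'bool'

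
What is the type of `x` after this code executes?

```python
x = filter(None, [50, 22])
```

filter() returns a filter object

filter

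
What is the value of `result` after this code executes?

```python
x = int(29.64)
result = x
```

x = 29; result = 29

29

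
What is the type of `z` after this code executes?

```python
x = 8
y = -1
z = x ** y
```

int ** negative = float

float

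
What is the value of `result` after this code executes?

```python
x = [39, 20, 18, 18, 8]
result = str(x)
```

x = [39, 20, 18, 18, 8]; result = '[39, 20, 18, 18, 8]'

'[39, 20, 18, 18, 8]'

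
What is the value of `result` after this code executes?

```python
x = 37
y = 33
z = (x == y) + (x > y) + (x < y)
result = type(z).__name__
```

x is int; y is int; z is int; result = 'int'

'int'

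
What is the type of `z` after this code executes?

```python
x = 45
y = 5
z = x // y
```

int // int = int

int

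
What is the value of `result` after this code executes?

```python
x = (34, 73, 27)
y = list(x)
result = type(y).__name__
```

x is tuple; y is list; result = 'list'

'list'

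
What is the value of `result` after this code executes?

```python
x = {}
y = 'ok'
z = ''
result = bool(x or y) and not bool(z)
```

x = {}; y = 'ok'; z = ''; result = True

True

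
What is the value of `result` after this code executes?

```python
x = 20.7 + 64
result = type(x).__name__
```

x is float; result = 'float'

'float'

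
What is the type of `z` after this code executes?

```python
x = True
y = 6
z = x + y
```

bool + int = int (bool is subclass of int)

int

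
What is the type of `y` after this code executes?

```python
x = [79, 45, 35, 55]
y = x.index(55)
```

list.index() returns int

int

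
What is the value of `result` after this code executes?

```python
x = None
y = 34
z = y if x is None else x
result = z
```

x = None; y = 34; z = 34; result = 34

34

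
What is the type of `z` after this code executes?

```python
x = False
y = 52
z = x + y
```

bool + int = int (bool is subclass of int)

int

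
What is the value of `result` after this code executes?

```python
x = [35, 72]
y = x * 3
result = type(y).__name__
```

x is list; y is list; result = 'list'

'list'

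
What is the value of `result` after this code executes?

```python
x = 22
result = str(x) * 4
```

x = 22; result = '22222222'

'22222222'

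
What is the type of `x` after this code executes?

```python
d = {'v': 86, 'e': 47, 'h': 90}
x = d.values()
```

.values() returns dict_values view

dict_values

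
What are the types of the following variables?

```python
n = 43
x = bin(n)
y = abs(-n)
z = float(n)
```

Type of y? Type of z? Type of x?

abs() of int returns int; float() returns float; bin() returns str

int, float, str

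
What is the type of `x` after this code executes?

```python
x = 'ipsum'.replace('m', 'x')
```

str.replace() returns str

str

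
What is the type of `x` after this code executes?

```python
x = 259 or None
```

'or' returns first truthy value

int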